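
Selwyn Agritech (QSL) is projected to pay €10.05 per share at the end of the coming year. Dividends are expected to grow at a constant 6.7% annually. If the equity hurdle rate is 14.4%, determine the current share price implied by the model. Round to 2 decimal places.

€130.52

Gordon growth model: P₀ = D₁/(r − g), with D₁ = 10.05 given directly.
P₀ = 10.0500 / (0.144 − 0.067) = 10.0500 / 0.077 = 130.5195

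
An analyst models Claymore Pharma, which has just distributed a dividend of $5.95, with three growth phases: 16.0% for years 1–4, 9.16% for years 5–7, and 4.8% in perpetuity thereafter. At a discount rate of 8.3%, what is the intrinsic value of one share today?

Three-stage DDM. Project D₁…D_7; terminal Gordon value at t=7 with g = 0.048; discount at r = 0.083.
D_1 = 6.9020
D_2 = 8.0063
D_3 = 9.2873
D_4 = 10.7733
D_5 = 11.7601
D_6 = 12.8374
D_7 = 14.0133
TV_7 = 14.6859/(0.083−0.048) = 419.5974
P₀ = Σ Dₜ/(1+r)ᵗ + TV_7/(1+r)^7 = 292.3340

$292.33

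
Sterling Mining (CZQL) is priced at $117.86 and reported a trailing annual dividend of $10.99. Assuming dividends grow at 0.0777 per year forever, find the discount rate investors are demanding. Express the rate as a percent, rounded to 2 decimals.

Rearranging the constant-growth DDM: r = D₁/P₀ + g.
D₁ = 10.99 × (1 + 0.0777) = 11.8439.
r = 11.8439 / 117.86 + 0.0777 = 0.10049 + 0.0777 = 0.17819

17.82%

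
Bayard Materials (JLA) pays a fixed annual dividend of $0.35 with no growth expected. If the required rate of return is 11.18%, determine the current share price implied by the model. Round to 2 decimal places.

Zero-growth DDM (perpetuity): P₀ = D/r = 0.35 / 0.1118 = 3.1306

$3.13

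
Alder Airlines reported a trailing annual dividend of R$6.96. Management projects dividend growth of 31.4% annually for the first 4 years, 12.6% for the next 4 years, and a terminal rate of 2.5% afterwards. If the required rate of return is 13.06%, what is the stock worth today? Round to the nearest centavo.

Three-stage DDM. Project D₁…D_8; terminal Gordon value at t=8 with g = 0.025; discount at r = 0.1306.
D_1 = 9.1454
D_2 = 12.0171
D_3 = 15.7905
D_4 = 20.7487
D_5 = 23.3630
D_6 = 26.3068
D_7 = 29.6214
D_8 = 33.3537
TV_8 = 34.1876/(0.1306−0.025) = 323.7458
P₀ = Σ Dₜ/(1+r)ᵗ + TV_8/(1+r)^8 = 212.6588

R$212.66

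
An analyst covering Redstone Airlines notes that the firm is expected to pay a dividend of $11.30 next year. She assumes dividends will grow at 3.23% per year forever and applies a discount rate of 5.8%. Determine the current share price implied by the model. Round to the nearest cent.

$439.69

Gordon growth model: P₀ = D₁/(r − g), with D₁ = 11.30 given directly.
P₀ = 11.3000 / (0.058 − 0.0323) = 11.3000 / 0.0257 = 439.6887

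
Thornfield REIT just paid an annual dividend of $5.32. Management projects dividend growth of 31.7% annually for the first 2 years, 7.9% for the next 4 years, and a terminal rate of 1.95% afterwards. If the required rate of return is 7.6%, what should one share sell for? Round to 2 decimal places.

$192.01

Three-stage DDM. Project D₁…D_6; terminal Gordon value at t=6 with g = 0.0195; discount at r = 0.076.
D_1 = 7.0064
D_2 = 9.2275
D_3 = 9.9565
D_4 = 10.7430
D_5 = 11.5917
D_6 = 12.5075
TV_6 = 12.7514/(0.076−0.0195) = 225.6876
P₀ = Σ Dₜ/(1+r)ᵗ + TV_6/(1+r)^6 = 192.0078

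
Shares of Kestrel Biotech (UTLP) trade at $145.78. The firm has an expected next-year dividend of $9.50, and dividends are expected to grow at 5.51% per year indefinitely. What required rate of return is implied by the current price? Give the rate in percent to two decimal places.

Rearranging the constant-growth DDM: r = D₁/P₀ + g.
r = 9.5000 / 145.78 + 0.0551 = 0.06517 + 0.0551 = 0.12027

12.03%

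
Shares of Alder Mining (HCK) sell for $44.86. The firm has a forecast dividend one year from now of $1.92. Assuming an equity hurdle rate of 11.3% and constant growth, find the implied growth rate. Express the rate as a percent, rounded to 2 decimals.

From P₀ = D₁/(r − g), the implied growth is g = r − D₁/P₀.
g = 0.113 − 1.92/44.86 = 0.113 − 0.04280 = 0.07020

7.02%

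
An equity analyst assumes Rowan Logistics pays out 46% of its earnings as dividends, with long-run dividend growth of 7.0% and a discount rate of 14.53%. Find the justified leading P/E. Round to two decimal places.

6.11

Justified leading P/E = b/(r−g) = 0.46/(0.1453−0.07) = 6.1089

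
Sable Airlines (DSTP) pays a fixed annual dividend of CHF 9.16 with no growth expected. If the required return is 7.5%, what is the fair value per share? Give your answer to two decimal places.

CHF 122.13

Zero-growth DDM (perpetuity): P₀ = D/r = 9.16 / 0.075 = 122.1333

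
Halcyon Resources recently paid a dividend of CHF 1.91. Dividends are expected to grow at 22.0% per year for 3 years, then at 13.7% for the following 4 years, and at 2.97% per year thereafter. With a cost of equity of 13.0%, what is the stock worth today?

CHF 41.75

Three-stage DDM. Project D₁…D_7; terminal Gordon value at t=7 with g = 0.0297; discount at r = 0.13.
D_1 = 2.3302
D_2 = 2.8428
D_3 = 3.4683
D_4 = 3.9434
D_5 = 4.4837
D_6 = 5.0979
D_7 = 5.7964
TV_7 = 5.9685/(0.13−0.0297) = 59.5065
P₀ = Σ Dₜ/(1+r)ᵗ + TV_7/(1+r)^7 = 41.7506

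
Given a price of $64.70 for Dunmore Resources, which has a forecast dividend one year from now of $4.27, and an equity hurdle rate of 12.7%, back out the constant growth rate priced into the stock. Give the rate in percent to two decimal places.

6.10%

From P₀ = D₁/(r − g), the implied growth is g = r − D₁/P₀.
g = 0.127 − 4.27/64.70 = 0.127 − 0.06600 = 0.06100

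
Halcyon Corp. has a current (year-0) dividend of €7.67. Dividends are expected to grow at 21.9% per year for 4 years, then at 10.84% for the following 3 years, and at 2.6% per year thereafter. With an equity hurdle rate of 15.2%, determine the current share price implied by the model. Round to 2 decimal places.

€131.87

Three-stage DDM. Project D₁…D_7; terminal Gordon value at t=7 with g = 0.026; discount at r = 0.152.
D_1 = 9.3497
D_2 = 11.3973
D_3 = 13.8933
D_4 = 16.9360
D_5 = 18.7718
D_6 = 20.8067
D_7 = 23.0621
TV_7 = 23.6618/(0.152−0.026) = 187.7918
P₀ = Σ Dₜ/(1+r)ᵗ + TV_7/(1+r)^7 = 131.8716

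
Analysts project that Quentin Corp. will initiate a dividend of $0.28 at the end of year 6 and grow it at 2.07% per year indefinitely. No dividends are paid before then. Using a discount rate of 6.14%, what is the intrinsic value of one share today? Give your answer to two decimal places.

Deferred-dividend DDM. At t=5 the remaining stream is a growing perpetuity with first payment D_6 = 0.28.
V_5 = D_6/(r−g) = 0.28/(0.0614−0.0207) = 6.8796
P₀ = V_5/(1+r)^5 = 6.8796/(1+0.0614)^5 = 5.1070

$5.11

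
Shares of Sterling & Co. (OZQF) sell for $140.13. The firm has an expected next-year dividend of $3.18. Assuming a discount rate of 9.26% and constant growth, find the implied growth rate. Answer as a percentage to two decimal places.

6.99%

From P₀ = D₁/(r − g), the implied growth is g = r − D₁/P₀.
g = 0.0926 − 3.18/140.13 = 0.0926 − 0.02269 = 0.06991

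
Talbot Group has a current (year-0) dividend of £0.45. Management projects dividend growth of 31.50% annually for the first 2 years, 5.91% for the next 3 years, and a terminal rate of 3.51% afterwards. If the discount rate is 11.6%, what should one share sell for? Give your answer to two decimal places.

Three-stage DDM. Project D₁…D_5; terminal Gordon value at t=5 with g = 0.0351; discount at r = 0.116.
D_1 = 0.5917
D_2 = 0.7782
D_3 = 0.8241
D_4 = 0.8728
D_5 = 0.9244
TV_5 = 0.9569/(0.116−0.0351) = 11.8279
P₀ = Σ Dₜ/(1+r)ᵗ + TV_5/(1+r)^5 = 9.6773

£9.68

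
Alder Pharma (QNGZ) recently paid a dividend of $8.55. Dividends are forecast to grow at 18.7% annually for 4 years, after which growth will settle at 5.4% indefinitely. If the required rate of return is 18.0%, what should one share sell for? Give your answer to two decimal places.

Two-stage DDM. Project D₁…D_4 at 0.187, terminal growth 0.054, discount at r = 0.18.
D_1 = 10.1489
D_2 = 12.0467
D_3 = 14.2994
D_4 = 16.9734
Terminal value at t=4: TV = D_5/(r−g) = 17.8900/(0.18−0.054) = 141.9839
P₀ = 10.1489/(1+0.18)^1 + 12.0467/(1+0.18)^2 + 14.2994/(1+0.18)^3 + 16.9734/(1+0.18)^4 + 141.9839/(1+0.18)^4 = 107.9439

$107.94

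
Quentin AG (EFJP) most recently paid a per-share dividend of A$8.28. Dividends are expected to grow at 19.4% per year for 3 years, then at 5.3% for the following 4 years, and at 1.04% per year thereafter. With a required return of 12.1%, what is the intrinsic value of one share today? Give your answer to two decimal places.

A$133.69

Three-stage DDM. Project D₁…D_7; terminal Gordon value at t=7 with g = 0.0104; discount at r = 0.121.
D_1 = 9.8863
D_2 = 11.8043
D_3 = 14.0943
D_4 = 14.8413
D_5 = 15.6279
D_6 = 16.4562
D_7 = 17.3283
TV_7 = 17.5085/(0.121−0.0104) = 158.3051
P₀ = Σ Dₜ/(1+r)ᵗ + TV_7/(1+r)^7 = 133.6900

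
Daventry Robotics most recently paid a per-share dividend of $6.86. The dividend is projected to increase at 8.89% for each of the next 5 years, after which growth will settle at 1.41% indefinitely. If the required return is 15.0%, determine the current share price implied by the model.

Two-stage DDM. Project D₁…D_5 at 0.0889, terminal growth 0.0141, discount at r = 0.15.
D_1 = 7.4699
D_2 = 8.1339
D_3 = 8.8570
D_4 = 9.6444
D_5 = 10.5018
Terminal value at t=5: TV = D_6/(r−g) = 10.6499/(0.15−0.0141) = 78.3656
P₀ = 7.4699/(1+0.15)^1 + 8.1339/(1+0.15)^2 + 8.8570/(1+0.15)^3 + 9.6444/(1+0.15)^4 + 10.5018/(1+0.15)^5 + 78.3656/(1+0.15)^5 = 68.1666

$68.17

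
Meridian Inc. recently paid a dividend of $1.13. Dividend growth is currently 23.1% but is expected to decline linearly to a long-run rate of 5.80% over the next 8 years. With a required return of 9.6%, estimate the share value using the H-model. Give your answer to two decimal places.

$52.04

H-model: P₀ = D₀[(1+g_L) + H(g_S−g_L)]/(r−g_L), with H = 8/2 = 4.
P₀ = 1.13 × [(1+0.058) + 4×(0.231−0.058)] / (0.096−0.058)
   = 1.13 × 1.7500 / 0.038 = 52.0395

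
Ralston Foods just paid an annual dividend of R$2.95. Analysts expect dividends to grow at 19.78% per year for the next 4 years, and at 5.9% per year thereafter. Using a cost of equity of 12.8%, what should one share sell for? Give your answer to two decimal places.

R$71.31

Two-stage DDM. Project D₁…D_4 at 0.1978, terminal growth 0.059, discount at r = 0.128.
D_1 = 3.5335
D_2 = 4.2324
D_3 = 5.0696
D_4 = 6.0724
Terminal value at t=4: TV = D_5/(r−g) = 6.4307/(0.128−0.059) = 93.1979
P₀ = 3.5335/(1+0.128)^1 + 4.2324/(1+0.128)^2 + 5.0696/(1+0.128)^3 + 6.0724/(1+0.128)^4 + 93.1979/(1+0.128)^4 = 71.3084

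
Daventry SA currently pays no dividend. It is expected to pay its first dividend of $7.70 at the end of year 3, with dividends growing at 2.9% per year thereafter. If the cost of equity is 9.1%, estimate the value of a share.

$104.34

Deferred-dividend DDM. At t=2 the remaining stream is a growing perpetuity with first payment D_3 = 7.70.
V_2 = D_3/(r−g) = 7.70/(0.091−0.029) = 124.1935
P₀ = V_2/(1+r)^2 = 124.1935/(1+0.091)^2 = 104.3397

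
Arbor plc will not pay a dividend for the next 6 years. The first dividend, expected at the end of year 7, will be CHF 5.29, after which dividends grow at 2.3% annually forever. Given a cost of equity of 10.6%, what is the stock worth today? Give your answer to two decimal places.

Deferred-dividend DDM. At t=6 the remaining stream is a growing perpetuity with first payment D_7 = 5.29.
V_6 = D_7/(r−g) = 5.29/(0.106−0.023) = 63.7349
P₀ = V_6/(1+r)^6 = 63.7349/(1+0.106)^6 = 34.8214

CHF 34.82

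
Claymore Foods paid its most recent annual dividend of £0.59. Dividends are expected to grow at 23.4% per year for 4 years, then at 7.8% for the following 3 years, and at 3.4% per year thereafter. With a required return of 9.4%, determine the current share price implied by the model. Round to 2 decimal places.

Three-stage DDM. Project D₁…D_7; terminal Gordon value at t=7 with g = 0.034; discount at r = 0.094.
D_1 = 0.7281
D_2 = 0.8984
D_3 = 1.1087
D_4 = 1.3681
D_5 = 1.4748
D_6 = 1.5898
D_7 = 1.7138
TV_7 = 1.7721/(0.094−0.034) = 29.5351
P₀ = Σ Dₜ/(1+r)ᵗ + TV_7/(1+r)^7 = 21.7480

£21.75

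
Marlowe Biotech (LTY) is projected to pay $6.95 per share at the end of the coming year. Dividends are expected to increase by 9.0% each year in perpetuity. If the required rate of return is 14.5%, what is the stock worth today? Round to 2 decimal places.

$126.36

Gordon growth model: P₀ = D₁/(r − g), with D₁ = 6.95 given directly.
P₀ = 6.9500 / (0.145 − 0.09) = 6.9500 / 0.055 = 126.3636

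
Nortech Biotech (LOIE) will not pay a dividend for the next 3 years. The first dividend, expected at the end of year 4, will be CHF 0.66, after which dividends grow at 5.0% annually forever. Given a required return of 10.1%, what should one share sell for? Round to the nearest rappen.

Deferred-dividend DDM. At t=3 the remaining stream is a growing perpetuity with first payment D_4 = 0.66.
V_3 = D_4/(r−g) = 0.66/(0.101−0.05) = 12.9412
P₀ = V_3/(1+r)^3 = 12.9412/(1+0.101)^3 = 9.6964

CHF 9.70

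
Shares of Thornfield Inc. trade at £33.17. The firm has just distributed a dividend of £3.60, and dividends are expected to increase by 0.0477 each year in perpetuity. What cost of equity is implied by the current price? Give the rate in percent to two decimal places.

Rearranging the constant-growth DDM: r = D₁/P₀ + g.
D₁ = 3.60 × (1 + 0.0477) = 3.7717.
r = 3.7717 / 33.17 + 0.0477 = 0.11371 + 0.0477 = 0.16141

16.14%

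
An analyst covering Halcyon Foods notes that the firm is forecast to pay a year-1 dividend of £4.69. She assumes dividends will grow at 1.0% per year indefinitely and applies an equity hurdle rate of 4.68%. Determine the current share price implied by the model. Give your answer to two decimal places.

£127.45

Gordon growth model: P₀ = D₁/(r − g), with D₁ = 4.69 given directly.
P₀ = 4.6900 / (0.0468 − 0.01) = 4.6900 / 0.0368 = 127.4457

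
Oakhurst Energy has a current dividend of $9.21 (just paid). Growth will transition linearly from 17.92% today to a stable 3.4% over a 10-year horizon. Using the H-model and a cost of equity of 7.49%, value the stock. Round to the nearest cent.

H-model: P₀ = D₀[(1+g_L) + H(g_S−g_L)]/(r−g_L), with H = 10/2 = 5.
P₀ = 9.21 × [(1+0.034) + 5×(0.1792−0.034)] / (0.0749−0.034)
   = 9.21 × 1.7600 / 0.0409 = 396.3227

$396.32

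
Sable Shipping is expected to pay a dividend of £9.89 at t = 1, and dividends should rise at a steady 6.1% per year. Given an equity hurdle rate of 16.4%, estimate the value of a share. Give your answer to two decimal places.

£96.02

Gordon growth model: P₀ = D₁/(r − g), with D₁ = 9.89 given directly.
P₀ = 9.8900 / (0.164 − 0.061) = 9.8900 / 0.103 = 96.0194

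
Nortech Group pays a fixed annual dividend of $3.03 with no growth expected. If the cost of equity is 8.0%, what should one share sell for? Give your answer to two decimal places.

Zero-growth DDM (perpetuity): P₀ = D/r = 3.03 / 0.08 = 37.8750

$37.88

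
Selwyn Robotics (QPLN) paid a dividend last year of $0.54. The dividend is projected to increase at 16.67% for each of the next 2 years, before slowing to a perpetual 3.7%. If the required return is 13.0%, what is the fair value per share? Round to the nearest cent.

$7.55

Two-stage DDM. Project D₁…D_2 at 0.1667, terminal growth 0.037, discount at r = 0.13.
D_1 = 0.6300
D_2 = 0.7350
Terminal value at t=2: TV = D_3/(r−g) = 0.7622/(0.13−0.037) = 8.1961
P₀ = 0.6300/(1+0.13)^1 + 0.7350/(1+0.13)^2 + 8.1961/(1+0.13)^2 = 7.5519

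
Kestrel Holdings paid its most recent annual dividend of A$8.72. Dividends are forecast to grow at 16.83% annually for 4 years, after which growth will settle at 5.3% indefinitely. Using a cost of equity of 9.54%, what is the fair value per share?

Two-stage DDM. Project D₁…D_4 at 0.1683, terminal growth 0.053, discount at r = 0.0954.
D_1 = 10.1876
D_2 = 11.9021
D_3 = 13.9053
D_4 = 16.2455
Terminal value at t=4: TV = D_5/(r−g) = 17.1065/(0.0954−0.053) = 403.4563
P₀ = 10.1876/(1+0.0954)^1 + 11.9021/(1+0.0954)^2 + 13.9053/(1+0.0954)^3 + 16.2455/(1+0.0954)^4 + 403.4563/(1+0.0954)^4 = 321.3066

A$321.31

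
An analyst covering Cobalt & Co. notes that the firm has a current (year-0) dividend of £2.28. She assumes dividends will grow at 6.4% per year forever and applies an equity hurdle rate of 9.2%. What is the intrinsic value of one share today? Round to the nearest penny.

£86.64

Gordon growth model: P₀ = D₁/(r − g). D₁ = 2.28 × (1 + 0.064) = 2.4259.
P₀ = 2.4259 / (0.092 − 0.064) = 2.4259 / 0.028 = 86.6400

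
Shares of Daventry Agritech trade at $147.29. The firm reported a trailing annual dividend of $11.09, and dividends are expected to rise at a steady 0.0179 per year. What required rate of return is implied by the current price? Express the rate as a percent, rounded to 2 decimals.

9.45%

Rearranging the constant-growth DDM: r = D₁/P₀ + g.
D₁ = 11.09 × (1 + 0.0179) = 11.2885.
r = 11.2885 / 147.29 + 0.0179 = 0.07664 + 0.0179 = 0.09454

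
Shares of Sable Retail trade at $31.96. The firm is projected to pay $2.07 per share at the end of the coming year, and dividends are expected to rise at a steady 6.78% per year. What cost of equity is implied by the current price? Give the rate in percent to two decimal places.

13.26%

Rearranging the constant-growth DDM: r = D₁/P₀ + g.
r = 2.0700 / 31.96 + 0.0678 = 0.06477 + 0.0678 = 0.13257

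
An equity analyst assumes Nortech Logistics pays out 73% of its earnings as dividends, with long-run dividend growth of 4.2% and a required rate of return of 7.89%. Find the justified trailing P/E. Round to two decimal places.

20.61

Justified trailing P/E = b(1+g)/(r−g) = 0.73×(1+0.042)/(0.0789−0.042) = 20.6141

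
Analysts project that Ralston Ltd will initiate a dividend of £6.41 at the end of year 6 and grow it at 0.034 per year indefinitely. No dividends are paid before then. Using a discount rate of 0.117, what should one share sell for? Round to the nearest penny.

Deferred-dividend DDM. At t=5 the remaining stream is a growing perpetuity with first payment D_6 = 6.41.
V_5 = D_6/(r−g) = 6.41/(0.117−0.034) = 77.2289
P₀ = V_5/(1+r)^5 = 77.2289/(1+0.117)^5 = 44.4134

£44.41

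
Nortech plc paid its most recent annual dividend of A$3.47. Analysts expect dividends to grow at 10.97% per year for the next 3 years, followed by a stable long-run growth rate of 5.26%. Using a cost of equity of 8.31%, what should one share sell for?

A$139.73

Two-stage DDM. Project D₁…D_3 at 0.1097, terminal growth 0.0526, discount at r = 0.0831.
D_1 = 3.8507
D_2 = 4.2731
D_3 = 4.7418
Terminal value at t=3: TV = D_4/(r−g) = 4.9913/(0.0831−0.0526) = 163.6476
P₀ = 3.8507/(1+0.0831)^1 + 4.2731/(1+0.0831)^2 + 4.7418/(1+0.0831)^3 + 163.6476/(1+0.0831)^3 = 139.7263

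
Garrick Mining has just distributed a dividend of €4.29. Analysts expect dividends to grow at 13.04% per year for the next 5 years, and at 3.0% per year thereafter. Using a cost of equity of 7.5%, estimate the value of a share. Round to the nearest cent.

Two-stage DDM. Project D₁…D_5 at 0.1304, terminal growth 0.03, discount at r = 0.075.
D_1 = 4.8494
D_2 = 5.4818
D_3 = 6.1966
D_4 = 7.0046
D_5 = 7.9180
Terminal value at t=5: TV = D_6/(r−g) = 8.1556/(0.075−0.03) = 181.2353
P₀ = 4.8494/(1+0.075)^1 + 5.4818/(1+0.075)^2 + 6.1966/(1+0.075)^3 + 7.0046/(1+0.075)^4 + 7.9180/(1+0.075)^5 + 181.2353/(1+0.075)^5 = 151.2441

€151.24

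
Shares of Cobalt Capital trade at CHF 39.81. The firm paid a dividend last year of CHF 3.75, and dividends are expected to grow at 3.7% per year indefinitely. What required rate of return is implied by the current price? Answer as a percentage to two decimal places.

Rearranging the constant-growth DDM: r = D₁/P₀ + g.
D₁ = 3.75 × (1 + 0.037) = 3.8887.
r = 3.8887 / 39.81 + 0.037 = 0.09768 + 0.037 = 0.13468

13.47%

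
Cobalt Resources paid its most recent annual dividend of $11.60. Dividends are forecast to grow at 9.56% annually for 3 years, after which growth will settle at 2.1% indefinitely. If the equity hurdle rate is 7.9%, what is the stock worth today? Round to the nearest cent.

$249.65

Two-stage DDM. Project D₁…D_3 at 0.0956, terminal growth 0.021, discount at r = 0.079.
D_1 = 12.7090
D_2 = 13.9239
D_3 = 15.2551
Terminal value at t=3: TV = D_4/(r−g) = 15.5754/(0.079−0.021) = 268.5417
P₀ = 12.7090/(1+0.079)^1 + 13.9239/(1+0.079)^2 + 15.2551/(1+0.079)^3 + 268.5417/(1+0.079)^3 = 249.6521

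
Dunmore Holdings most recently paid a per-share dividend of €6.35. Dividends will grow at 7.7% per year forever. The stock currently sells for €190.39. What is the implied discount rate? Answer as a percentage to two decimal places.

11.29%

Rearranging the constant-growth DDM: r = D₁/P₀ + g.
D₁ = 6.35 × (1 + 0.077) = 6.8389.
r = 6.8389 / 190.39 + 0.077 = 0.03592 + 0.077 = 0.11292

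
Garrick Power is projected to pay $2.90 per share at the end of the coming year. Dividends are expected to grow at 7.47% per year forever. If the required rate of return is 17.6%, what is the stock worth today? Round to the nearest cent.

$28.63

Gordon growth model: P₀ = D₁/(r − g), with D₁ = 2.90 given directly.
P₀ = 2.9000 / (0.176 − 0.0747) = 2.9000 / 0.1013 = 28.6278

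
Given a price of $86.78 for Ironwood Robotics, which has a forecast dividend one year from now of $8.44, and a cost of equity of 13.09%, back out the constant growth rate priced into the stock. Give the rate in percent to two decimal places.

From P₀ = D₁/(r − g), the implied growth is g = r − D₁/P₀.
g = 0.1309 − 8.44/86.78 = 0.1309 − 0.09726 = 0.03364

3.36%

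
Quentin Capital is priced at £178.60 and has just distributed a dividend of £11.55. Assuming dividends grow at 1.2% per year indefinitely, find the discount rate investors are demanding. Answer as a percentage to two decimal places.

Rearranging the constant-growth DDM: r = D₁/P₀ + g.
D₁ = 11.55 × (1 + 0.012) = 11.6886.
r = 11.6886 / 178.60 + 0.012 = 0.06545 + 0.012 = 0.07745

7.74%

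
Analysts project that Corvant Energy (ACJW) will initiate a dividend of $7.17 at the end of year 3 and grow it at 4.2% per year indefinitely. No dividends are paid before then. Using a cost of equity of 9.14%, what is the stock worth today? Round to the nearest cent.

$121.85

Deferred-dividend DDM. At t=2 the remaining stream is a growing perpetuity with first payment D_3 = 7.17.
V_2 = D_3/(r−g) = 7.17/(0.0914−0.042) = 145.1417
P₀ = V_2/(1+r)^2 = 145.1417/(1+0.0914)^2 = 121.8497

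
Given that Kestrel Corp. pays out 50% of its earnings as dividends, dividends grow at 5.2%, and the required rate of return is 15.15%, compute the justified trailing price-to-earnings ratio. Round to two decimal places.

5.29

Justified trailing P/E = b(1+g)/(r−g) = 0.50×(1+0.052)/(0.1515−0.052) = 5.2864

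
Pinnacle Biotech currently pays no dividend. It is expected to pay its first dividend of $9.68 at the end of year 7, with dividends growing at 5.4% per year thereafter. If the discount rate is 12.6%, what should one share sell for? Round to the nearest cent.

Deferred-dividend DDM. At t=6 the remaining stream is a growing perpetuity with first payment D_7 = 9.68.
V_6 = D_7/(r−g) = 9.68/(0.126−0.054) = 134.4444
P₀ = V_6/(1+r)^6 = 134.4444/(1+0.126)^6 = 65.9648

$65.96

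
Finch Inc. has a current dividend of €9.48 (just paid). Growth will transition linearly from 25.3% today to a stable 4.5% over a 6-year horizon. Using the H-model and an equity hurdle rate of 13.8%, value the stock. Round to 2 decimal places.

€170.13

H-model: P₀ = D₀[(1+g_L) + H(g_S−g_L)]/(r−g_L), with H = 6/2 = 3.
P₀ = 9.48 × [(1+0.045) + 3×(0.253−0.045)] / (0.138−0.045)
   = 9.48 × 1.6690 / 0.093 = 170.1303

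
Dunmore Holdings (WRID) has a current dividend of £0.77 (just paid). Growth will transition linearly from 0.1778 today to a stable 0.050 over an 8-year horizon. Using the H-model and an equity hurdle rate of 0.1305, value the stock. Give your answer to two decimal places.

H-model: P₀ = D₀[(1+g_L) + H(g_S−g_L)]/(r−g_L), with H = 8/2 = 4.
P₀ = 0.77 × [(1+0.05) + 4×(0.1778−0.05)] / (0.1305−0.05)
   = 0.77 × 1.5612 / 0.0805 = 14.9332

£14.93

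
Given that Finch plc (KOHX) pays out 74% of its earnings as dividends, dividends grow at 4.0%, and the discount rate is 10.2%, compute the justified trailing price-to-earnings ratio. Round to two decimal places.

Justified trailing P/E = b(1+g)/(r−g) = 0.74×(1+0.04)/(0.102−0.04) = 12.4129

12.41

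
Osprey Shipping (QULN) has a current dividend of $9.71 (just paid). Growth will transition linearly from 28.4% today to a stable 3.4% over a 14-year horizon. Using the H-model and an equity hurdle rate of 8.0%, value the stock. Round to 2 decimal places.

$587.67

H-model: P₀ = D₀[(1+g_L) + H(g_S−g_L)]/(r−g_L), with H = 14/2 = 7.
P₀ = 9.71 × [(1+0.034) + 7×(0.284−0.034)] / (0.08−0.034)
   = 9.71 × 2.7840 / 0.046 = 587.6661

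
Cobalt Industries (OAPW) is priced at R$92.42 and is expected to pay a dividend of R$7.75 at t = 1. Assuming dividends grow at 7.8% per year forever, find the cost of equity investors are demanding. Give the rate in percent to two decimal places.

Rearranging the constant-growth DDM: r = D₁/P₀ + g.
r = 7.7500 / 92.42 + 0.078 = 0.08386 + 0.078 = 0.16186

16.19%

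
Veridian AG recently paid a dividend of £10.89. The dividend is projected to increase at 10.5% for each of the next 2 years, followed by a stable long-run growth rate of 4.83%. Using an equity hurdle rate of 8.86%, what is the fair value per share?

Two-stage DDM. Project D₁…D_2 at 0.105, terminal growth 0.0483, discount at r = 0.0886.
D_1 = 12.0335
D_2 = 13.2970
Terminal value at t=2: TV = D_3/(r−g) = 13.9392/(0.0886−0.0483) = 345.8860
P₀ = 12.0335/(1+0.0886)^1 + 13.2970/(1+0.0886)^2 + 345.8860/(1+0.0886)^2 = 314.1493

£314.15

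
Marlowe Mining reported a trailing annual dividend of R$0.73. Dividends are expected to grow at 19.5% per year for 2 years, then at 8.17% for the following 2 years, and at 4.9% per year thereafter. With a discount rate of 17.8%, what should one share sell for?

R$7.97

Three-stage DDM. Project D₁…D_4; terminal Gordon value at t=4 with g = 0.049; discount at r = 0.178.
D_1 = 0.8724
D_2 = 1.0425
D_3 = 1.1276
D_4 = 1.2198
TV_4 = 1.2795/(0.178−0.049) = 9.9188
P₀ = Σ Dₜ/(1+r)ᵗ + TV_4/(1+r)^4 = 7.9658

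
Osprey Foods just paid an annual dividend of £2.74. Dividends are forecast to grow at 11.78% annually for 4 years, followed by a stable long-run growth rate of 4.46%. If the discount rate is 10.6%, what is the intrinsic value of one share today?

Two-stage DDM. Project D₁…D_4 at 0.1178, terminal growth 0.0446, discount at r = 0.106.
D_1 = 3.0628
D_2 = 3.4236
D_3 = 3.8269
D_4 = 4.2777
Terminal value at t=4: TV = D_5/(r−g) = 4.4685/(0.106−0.0446) = 72.7761
P₀ = 3.0628/(1+0.106)^1 + 3.4236/(1+0.106)^2 + 3.8269/(1+0.106)^3 + 4.2777/(1+0.106)^4 + 72.7761/(1+0.106)^4 = 59.8926

£59.89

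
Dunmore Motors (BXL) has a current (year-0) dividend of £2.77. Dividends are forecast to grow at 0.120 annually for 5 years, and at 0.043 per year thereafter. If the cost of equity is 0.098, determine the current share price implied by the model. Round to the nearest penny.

£72.71

Two-stage DDM. Project D₁…D_5 at 0.12, terminal growth 0.043, discount at r = 0.098.
D_1 = 3.1024
D_2 = 3.4747
D_3 = 3.8917
D_4 = 4.3586
D_5 = 4.8817
Terminal value at t=5: TV = D_6/(r−g) = 5.0916/(0.098−0.043) = 92.5745
P₀ = 3.1024/(1+0.098)^1 + 3.4747/(1+0.098)^2 + 3.8917/(1+0.098)^3 + 4.3586/(1+0.098)^4 + 4.8817/(1+0.098)^5 + 92.5745/(1+0.098)^5 = 72.7120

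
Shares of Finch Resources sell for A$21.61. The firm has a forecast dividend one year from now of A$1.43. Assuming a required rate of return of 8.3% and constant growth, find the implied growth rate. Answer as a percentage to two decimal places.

1.68%

From P₀ = D₁/(r − g), the implied growth is g = r − D₁/P₀.
g = 0.083 − 1.43/21.61 = 0.083 − 0.06617 = 0.01683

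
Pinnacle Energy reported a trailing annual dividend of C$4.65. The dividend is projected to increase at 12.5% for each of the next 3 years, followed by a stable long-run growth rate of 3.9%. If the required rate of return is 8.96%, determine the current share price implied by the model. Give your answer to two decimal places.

Two-stage DDM. Project D₁…D_3 at 0.125, terminal growth 0.039, discount at r = 0.0896.
D_1 = 5.2313
D_2 = 5.8852
D_3 = 6.6208
Terminal value at t=3: TV = D_4/(r−g) = 6.8790/(0.0896−0.039) = 135.9489
P₀ = 5.2313/(1+0.0896)^1 + 5.8852/(1+0.0896)^2 + 6.6208/(1+0.0896)^3 + 135.9489/(1+0.0896)^3 = 119.9694

C$119.97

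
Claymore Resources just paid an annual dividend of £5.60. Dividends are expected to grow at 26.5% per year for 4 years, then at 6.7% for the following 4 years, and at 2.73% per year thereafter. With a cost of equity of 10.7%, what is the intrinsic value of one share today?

Three-stage DDM. Project D₁…D_8; terminal Gordon value at t=8 with g = 0.0273; discount at r = 0.107.
D_1 = 7.0840
D_2 = 8.9613
D_3 = 11.3360
D_4 = 14.3400
D_5 = 15.3008
D_6 = 16.3260
D_7 = 17.4198
D_8 = 18.5869
TV_8 = 19.0944/(0.107−0.0273) = 239.5779
P₀ = Σ Dₜ/(1+r)ᵗ + TV_8/(1+r)^8 = 172.7200

£172.72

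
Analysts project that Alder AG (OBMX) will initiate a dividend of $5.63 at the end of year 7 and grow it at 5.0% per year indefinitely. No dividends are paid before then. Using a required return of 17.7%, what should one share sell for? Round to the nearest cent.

Deferred-dividend DDM. At t=6 the remaining stream is a growing perpetuity with first payment D_7 = 5.63.
V_6 = D_7/(r−g) = 5.63/(0.177−0.05) = 44.3307
P₀ = V_6/(1+r)^6 = 44.3307/(1+0.177)^6 = 16.6742

$16.67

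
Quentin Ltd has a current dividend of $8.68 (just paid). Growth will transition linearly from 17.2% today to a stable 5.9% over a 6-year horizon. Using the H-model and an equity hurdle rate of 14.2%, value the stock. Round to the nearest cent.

$146.20

H-model: P₀ = D₀[(1+g_L) + H(g_S−g_L)]/(r−g_L), with H = 6/2 = 3.
P₀ = 8.68 × [(1+0.059) + 3×(0.172−0.059)] / (0.142−0.059)
   = 8.68 × 1.3980 / 0.083 = 146.2005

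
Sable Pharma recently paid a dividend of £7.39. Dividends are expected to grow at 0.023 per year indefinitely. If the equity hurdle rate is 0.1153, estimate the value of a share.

£81.91

Gordon growth model: P₀ = D₁/(r − g). D₁ = 7.39 × (1 + 0.023) = 7.5600.
P₀ = 7.5600 / (0.1153 − 0.023) = 7.5600 / 0.0923 = 81.9065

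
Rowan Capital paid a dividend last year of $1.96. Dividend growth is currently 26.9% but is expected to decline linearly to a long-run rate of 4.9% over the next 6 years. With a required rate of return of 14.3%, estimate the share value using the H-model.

$35.63

H-model: P₀ = D₀[(1+g_L) + H(g_S−g_L)]/(r−g_L), with H = 6/2 = 3.
P₀ = 1.96 × [(1+0.049) + 3×(0.269−0.049)] / (0.143−0.049)
   = 1.96 × 1.7090 / 0.094 = 35.6345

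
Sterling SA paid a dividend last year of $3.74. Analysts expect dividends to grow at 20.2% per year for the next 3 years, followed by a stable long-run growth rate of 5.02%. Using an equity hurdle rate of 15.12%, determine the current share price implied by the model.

$56.51

Two-stage DDM. Project D₁…D_3 at 0.202, terminal growth 0.0502, discount at r = 0.1512.
D_1 = 4.4955
D_2 = 5.4036
D_3 = 6.4951
Terminal value at t=3: TV = D_4/(r−g) = 6.8211/(0.1512−0.0502) = 67.5360
P₀ = 4.4955/(1+0.1512)^1 + 5.4036/(1+0.1512)^2 + 6.4951/(1+0.1512)^3 + 67.5360/(1+0.1512)^3 = 56.5070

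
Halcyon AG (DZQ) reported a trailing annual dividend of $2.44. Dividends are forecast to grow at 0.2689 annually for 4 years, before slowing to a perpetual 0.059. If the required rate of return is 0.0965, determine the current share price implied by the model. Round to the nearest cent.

Two-stage DDM. Project D₁…D_4 at 0.2689, terminal growth 0.059, discount at r = 0.0965.
D_1 = 3.0961
D_2 = 3.9287
D_3 = 4.9851
D_4 = 6.3256
Terminal value at t=4: TV = D_5/(r−g) = 6.6988/(0.0965−0.059) = 178.6340
P₀ = 3.0961/(1+0.0965)^1 + 3.9287/(1+0.0965)^2 + 4.9851/(1+0.0965)^3 + 6.3256/(1+0.0965)^4 + 178.6340/(1+0.0965)^4 = 137.8231

$137.82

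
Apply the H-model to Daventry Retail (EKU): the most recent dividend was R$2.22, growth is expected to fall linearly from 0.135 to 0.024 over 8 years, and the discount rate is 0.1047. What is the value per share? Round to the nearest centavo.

H-model: P₀ = D₀[(1+g_L) + H(g_S−g_L)]/(r−g_L), with H = 8/2 = 4.
P₀ = 2.22 × [(1+0.024) + 4×(0.135−0.024)] / (0.1047−0.024)
   = 2.22 × 1.4680 / 0.0807 = 40.3836

R$40.38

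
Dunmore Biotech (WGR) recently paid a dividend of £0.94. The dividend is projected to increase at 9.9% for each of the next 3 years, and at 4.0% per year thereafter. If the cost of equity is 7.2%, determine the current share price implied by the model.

Two-stage DDM. Project D₁…D_3 at 0.099, terminal growth 0.04, discount at r = 0.072.
D_1 = 1.0331
D_2 = 1.1353
D_3 = 1.2477
Terminal value at t=3: TV = D_4/(r−g) = 1.2976/(0.072−0.04) = 40.5513
P₀ = 1.0331/(1+0.072)^1 + 1.1353/(1+0.072)^2 + 1.2477/(1+0.072)^3 + 40.5513/(1+0.072)^3 = 35.8814

£35.88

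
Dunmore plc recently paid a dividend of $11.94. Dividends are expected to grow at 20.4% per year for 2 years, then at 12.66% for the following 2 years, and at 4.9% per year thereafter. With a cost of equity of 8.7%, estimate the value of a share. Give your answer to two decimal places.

Three-stage DDM. Project D₁…D_4; terminal Gordon value at t=4 with g = 0.049; discount at r = 0.087.
D_1 = 14.3758
D_2 = 17.3084
D_3 = 19.4997
D_4 = 21.9683
TV_4 = 23.0448/(0.087−0.049) = 606.4412
P₀ = Σ Dₜ/(1+r)ᵗ + TV_4/(1+r)^4 = 493.1723

$493.17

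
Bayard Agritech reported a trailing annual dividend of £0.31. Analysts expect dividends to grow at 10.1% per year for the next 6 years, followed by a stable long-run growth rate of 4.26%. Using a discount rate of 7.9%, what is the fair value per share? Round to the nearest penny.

£12.02

Two-stage DDM. Project D₁…D_6 at 0.101, terminal growth 0.0426, discount at r = 0.079.
D_1 = 0.3413
D_2 = 0.3758
D_3 = 0.4137
D_4 = 0.4555
D_5 = 0.5015
D_6 = 0.5522
Terminal value at t=6: TV = D_7/(r−g) = 0.5757/(0.079−0.0426) = 15.8162
P₀ = 0.3413/(1+0.079)^1 + 0.3758/(1+0.079)^2 + 0.4137/(1+0.079)^3 + 0.4555/(1+0.079)^4 + 0.5015/(1+0.079)^5 + 0.5522/(1+0.079)^6 + 15.8162/(1+0.079)^6 = 12.0198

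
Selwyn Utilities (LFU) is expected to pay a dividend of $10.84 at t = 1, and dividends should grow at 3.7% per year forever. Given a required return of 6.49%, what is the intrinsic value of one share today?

Gordon growth model: P₀ = D₁/(r − g), with D₁ = 10.84 given directly.
P₀ = 10.8400 / (0.0649 − 0.037) = 10.8400 / 0.0279 = 388.5305

$388.53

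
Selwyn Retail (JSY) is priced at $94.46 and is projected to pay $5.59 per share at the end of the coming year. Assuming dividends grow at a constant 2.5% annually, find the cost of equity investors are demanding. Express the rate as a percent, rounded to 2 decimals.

8.42%

Rearranging the constant-growth DDM: r = D₁/P₀ + g.
r = 5.5900 / 94.46 + 0.025 = 0.05918 + 0.025 = 0.08418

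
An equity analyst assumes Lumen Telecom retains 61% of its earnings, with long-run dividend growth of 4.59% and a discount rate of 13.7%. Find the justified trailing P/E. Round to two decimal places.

4.48

Payout ratio b = 1 − 0.61 = 0.39.
Justified trailing P/E = b(1+g)/(r−g) = 0.39×(1+0.0459)/(0.137−0.0459) = 4.4775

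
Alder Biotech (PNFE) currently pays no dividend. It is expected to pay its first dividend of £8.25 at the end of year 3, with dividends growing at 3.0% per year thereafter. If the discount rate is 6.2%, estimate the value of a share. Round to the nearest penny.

£228.59

Deferred-dividend DDM. At t=2 the remaining stream is a growing perpetuity with first payment D_3 = 8.25.
V_2 = D_3/(r−g) = 8.25/(0.062−0.03) = 257.8125
P₀ = V_2/(1+r)^2 = 257.8125/(1+0.062)^2 = 228.5888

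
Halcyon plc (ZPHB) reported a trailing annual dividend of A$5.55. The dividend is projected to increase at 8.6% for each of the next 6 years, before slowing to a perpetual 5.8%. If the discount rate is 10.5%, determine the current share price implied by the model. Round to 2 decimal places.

Two-stage DDM. Project D₁…D_6 at 0.086, terminal growth 0.058, discount at r = 0.105.
D_1 = 6.0273
D_2 = 6.5456
D_3 = 7.1086
D_4 = 7.7199
D_5 = 8.3838
D_6 = 9.1048
Terminal value at t=6: TV = D_7/(r−g) = 9.6329/(0.105−0.058) = 204.9556
P₀ = 6.0273/(1+0.105)^1 + 6.5456/(1+0.105)^2 + 7.1086/(1+0.105)^3 + 7.7199/(1+0.105)^4 + 8.3838/(1+0.105)^5 + 9.1048/(1+0.105)^6 + 204.9556/(1+0.105)^6 = 143.9389

A$143.94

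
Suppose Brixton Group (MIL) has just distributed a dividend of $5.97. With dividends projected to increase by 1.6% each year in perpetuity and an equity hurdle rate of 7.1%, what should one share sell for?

Gordon growth model: P₀ = D₁/(r − g). D₁ = 5.97 × (1 + 0.016) = 6.0655.
P₀ = 6.0655 / (0.071 − 0.016) = 6.0655 / 0.055 = 110.2822

$110.28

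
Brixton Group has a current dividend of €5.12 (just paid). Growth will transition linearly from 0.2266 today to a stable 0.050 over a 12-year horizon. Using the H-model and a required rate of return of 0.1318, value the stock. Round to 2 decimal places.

€132.04

H-model: P₀ = D₀[(1+g_L) + H(g_S−g_L)]/(r−g_L), with H = 12/2 = 6.
P₀ = 5.12 × [(1+0.05) + 6×(0.2266−0.05)] / (0.1318−0.05)
   = 5.12 × 2.1096 / 0.0818 = 132.0434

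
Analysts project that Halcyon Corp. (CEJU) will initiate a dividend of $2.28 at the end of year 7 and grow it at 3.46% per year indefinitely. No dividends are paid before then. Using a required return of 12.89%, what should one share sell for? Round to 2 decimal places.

$11.68

Deferred-dividend DDM. At t=6 the remaining stream is a growing perpetuity with first payment D_7 = 2.28.
V_6 = D_7/(r−g) = 2.28/(0.1289−0.0346) = 24.1782
P₀ = V_6/(1+r)^6 = 24.1782/(1+0.1289)^6 = 11.6813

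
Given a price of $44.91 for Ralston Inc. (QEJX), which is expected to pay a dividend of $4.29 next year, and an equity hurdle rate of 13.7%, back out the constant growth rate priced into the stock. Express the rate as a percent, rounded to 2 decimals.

From P₀ = D₁/(r − g), the implied growth is g = r − D₁/P₀.
g = 0.137 − 4.29/44.91 = 0.137 − 0.09552 = 0.04148

4.15%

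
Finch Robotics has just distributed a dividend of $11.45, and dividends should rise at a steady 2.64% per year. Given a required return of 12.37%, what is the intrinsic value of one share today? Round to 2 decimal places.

$120.78

Gordon growth model: P₀ = D₁/(r − g). D₁ = 11.45 × (1 + 0.0264) = 11.7523.
P₀ = 11.7523 / (0.1237 − 0.0264) = 11.7523 / 0.0973 = 120.7840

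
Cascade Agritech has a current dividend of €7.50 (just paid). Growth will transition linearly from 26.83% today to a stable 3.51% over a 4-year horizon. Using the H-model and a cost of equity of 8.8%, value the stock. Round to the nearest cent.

H-model: P₀ = D₀[(1+g_L) + H(g_S−g_L)]/(r−g_L), with H = 4/2 = 2.
P₀ = 7.50 × [(1+0.0351) + 2×(0.2683−0.0351)] / (0.088−0.0351)
   = 7.50 × 1.5015 / 0.0529 = 212.8781

€212.88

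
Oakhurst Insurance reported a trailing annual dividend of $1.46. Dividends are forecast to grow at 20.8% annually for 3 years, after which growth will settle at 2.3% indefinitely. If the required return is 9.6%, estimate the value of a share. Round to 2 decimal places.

Two-stage DDM. Project D₁…D_3 at 0.208, terminal growth 0.023, discount at r = 0.096.
D_1 = 1.7637
D_2 = 2.1305
D_3 = 2.5737
Terminal value at t=3: TV = D_4/(r−g) = 2.6329/(0.096−0.023) = 36.0667
P₀ = 1.7637/(1+0.096)^1 + 2.1305/(1+0.096)^2 + 2.5737/(1+0.096)^3 + 36.0667/(1+0.096)^3 = 32.7329

$32.73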